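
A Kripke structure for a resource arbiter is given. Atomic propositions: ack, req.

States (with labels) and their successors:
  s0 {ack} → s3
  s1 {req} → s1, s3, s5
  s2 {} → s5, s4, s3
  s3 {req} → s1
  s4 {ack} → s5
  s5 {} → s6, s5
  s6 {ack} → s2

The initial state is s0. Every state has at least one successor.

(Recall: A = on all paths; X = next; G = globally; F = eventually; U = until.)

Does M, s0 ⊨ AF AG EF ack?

Yes

States satisfying AG EF ack: {s0, s1, s2, s3, s4, s5, s6}.
States satisfying AF AG EF ack: {s0, s1, s2, s3, s4, s5, s6}.
s0 ∈ Sat(AF AG EF ack).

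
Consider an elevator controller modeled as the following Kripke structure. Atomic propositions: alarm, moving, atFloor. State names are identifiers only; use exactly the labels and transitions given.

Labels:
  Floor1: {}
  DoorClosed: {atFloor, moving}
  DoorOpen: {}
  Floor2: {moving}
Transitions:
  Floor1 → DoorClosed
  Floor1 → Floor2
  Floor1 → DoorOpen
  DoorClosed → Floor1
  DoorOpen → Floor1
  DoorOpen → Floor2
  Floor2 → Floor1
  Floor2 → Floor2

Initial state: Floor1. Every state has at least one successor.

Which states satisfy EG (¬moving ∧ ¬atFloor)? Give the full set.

{Floor1, DoorOpen}

States satisfying ¬moving ∧ ¬atFloor: {Floor1, DoorOpen}.
States satisfying EG (¬moving ∧ ¬atFloor): {Floor1, DoorOpen}.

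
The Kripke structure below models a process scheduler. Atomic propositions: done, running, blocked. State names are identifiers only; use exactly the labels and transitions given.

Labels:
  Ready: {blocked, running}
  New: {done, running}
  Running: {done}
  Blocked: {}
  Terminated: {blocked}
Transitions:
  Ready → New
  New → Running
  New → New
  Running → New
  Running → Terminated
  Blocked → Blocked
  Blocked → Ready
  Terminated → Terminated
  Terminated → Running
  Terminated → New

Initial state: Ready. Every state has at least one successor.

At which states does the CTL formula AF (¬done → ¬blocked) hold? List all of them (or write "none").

{Ready, New, Running, Blocked}

States satisfying ¬done → ¬blocked: {New, Running, Blocked}.
States satisfying AF (¬done → ¬blocked): {Ready, New, Running, Blocked}.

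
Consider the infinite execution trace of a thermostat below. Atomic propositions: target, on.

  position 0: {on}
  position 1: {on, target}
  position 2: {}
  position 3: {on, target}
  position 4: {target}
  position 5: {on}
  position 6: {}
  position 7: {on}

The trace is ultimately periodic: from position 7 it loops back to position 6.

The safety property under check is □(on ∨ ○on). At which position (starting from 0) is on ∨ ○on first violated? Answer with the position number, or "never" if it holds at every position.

on ∨ ○on holds at every position 0..7, and those are all the positions the trace ever visits, so the invariant □(on ∨ ○on) is never violated.

never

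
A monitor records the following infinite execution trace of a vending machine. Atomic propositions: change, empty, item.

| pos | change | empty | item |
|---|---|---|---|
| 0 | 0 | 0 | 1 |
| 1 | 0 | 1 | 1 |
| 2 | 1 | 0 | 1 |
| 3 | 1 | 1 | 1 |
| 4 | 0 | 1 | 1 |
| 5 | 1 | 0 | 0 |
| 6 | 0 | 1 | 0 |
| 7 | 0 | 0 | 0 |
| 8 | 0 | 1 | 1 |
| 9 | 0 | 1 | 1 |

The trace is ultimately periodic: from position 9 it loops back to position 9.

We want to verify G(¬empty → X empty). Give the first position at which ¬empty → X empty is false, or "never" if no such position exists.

never

¬empty → X empty holds at every position 0..9, and those are all the positions the trace ever visits, so the invariant G(¬empty → X empty) is never violated.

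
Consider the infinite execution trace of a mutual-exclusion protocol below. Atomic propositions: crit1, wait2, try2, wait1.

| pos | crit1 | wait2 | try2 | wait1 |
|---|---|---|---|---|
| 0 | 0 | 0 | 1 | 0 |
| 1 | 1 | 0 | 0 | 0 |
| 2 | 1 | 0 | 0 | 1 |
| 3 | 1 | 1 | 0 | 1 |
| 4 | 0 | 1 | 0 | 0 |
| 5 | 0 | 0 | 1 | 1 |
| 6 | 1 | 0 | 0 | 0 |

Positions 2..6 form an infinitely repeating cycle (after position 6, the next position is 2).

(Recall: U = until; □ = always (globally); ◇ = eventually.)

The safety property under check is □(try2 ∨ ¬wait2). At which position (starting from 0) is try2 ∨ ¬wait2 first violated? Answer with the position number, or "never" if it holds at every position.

3

Check try2 ∨ ¬wait2 at each position in order: 0 ✓, 1 ✓, 2 ✓.
At position 3 the labels are {crit1, wait1, wait2}, so try2 ∨ ¬wait2 is false there. This is the first violation.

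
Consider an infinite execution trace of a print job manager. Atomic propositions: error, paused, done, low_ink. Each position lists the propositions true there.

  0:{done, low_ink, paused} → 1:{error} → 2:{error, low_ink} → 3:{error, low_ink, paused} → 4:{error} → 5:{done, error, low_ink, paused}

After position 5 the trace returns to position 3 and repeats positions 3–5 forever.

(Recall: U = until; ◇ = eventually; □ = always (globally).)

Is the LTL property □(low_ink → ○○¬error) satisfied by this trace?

low_ink → ○○¬error must hold at every position from 0 onward. It fails at position 0, so □(low_ink → ○○¬error) is false.
Positions where low_ink holds: 0, 2, 3, 5.
Check ○○¬error at each: 0→fails, 2→fails, 3→fails, 5→fails.

Violated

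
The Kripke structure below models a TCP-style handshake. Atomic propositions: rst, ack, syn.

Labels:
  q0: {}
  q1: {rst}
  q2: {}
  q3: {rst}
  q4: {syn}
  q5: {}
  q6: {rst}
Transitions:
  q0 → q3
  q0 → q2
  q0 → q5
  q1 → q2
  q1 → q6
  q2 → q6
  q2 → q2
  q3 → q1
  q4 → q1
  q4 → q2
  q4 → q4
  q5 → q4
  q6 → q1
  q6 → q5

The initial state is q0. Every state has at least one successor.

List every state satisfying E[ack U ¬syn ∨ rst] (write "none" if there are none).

{q0, q1, q2, q3, q5, q6}

States satisfying ack: ∅.
States satisfying ¬syn ∨ rst: {q0, q1, q2, q3, q5, q6}.
States satisfying E[ack U ¬syn ∨ rst]: {q0, q1, q2, q3, q5, q6}.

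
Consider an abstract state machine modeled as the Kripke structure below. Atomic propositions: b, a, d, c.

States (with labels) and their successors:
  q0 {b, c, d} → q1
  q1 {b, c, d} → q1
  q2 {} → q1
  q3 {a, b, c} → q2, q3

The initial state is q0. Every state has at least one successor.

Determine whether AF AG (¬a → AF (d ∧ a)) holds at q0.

Violated

States satisfying AG (¬a → AF (d ∧ a)): ∅.
States satisfying AF AG (¬a → AF (d ∧ a)): ∅.
There is a path from q0 along which AG (¬a → AF (d ∧ a)) never holds.
q0 ∉ Sat(AF AG (¬a → AF (d ∧ a))).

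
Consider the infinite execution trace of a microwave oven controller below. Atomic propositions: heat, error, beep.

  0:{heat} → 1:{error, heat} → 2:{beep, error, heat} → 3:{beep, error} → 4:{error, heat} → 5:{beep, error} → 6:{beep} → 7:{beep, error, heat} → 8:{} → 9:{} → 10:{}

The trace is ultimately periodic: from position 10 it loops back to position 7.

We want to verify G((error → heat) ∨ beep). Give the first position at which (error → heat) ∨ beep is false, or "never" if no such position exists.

(error → heat) ∨ beep holds at every position 0..10, and those are all the positions the trace ever visits, so the invariant G((error → heat) ∨ beep) is never violated.

never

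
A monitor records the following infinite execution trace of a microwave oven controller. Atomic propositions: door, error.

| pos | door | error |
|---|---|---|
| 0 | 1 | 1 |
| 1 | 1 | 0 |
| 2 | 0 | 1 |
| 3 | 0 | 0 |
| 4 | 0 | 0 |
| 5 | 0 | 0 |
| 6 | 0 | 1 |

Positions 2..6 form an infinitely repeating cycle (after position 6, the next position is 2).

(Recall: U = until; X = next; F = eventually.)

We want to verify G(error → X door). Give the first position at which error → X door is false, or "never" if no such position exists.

2

Check error → X door at each position in order: 0 ✓, 1 ✓.
At position 2 the labels are {error} and the next position 3 has {}, so error → X door is false there. This is the first violation.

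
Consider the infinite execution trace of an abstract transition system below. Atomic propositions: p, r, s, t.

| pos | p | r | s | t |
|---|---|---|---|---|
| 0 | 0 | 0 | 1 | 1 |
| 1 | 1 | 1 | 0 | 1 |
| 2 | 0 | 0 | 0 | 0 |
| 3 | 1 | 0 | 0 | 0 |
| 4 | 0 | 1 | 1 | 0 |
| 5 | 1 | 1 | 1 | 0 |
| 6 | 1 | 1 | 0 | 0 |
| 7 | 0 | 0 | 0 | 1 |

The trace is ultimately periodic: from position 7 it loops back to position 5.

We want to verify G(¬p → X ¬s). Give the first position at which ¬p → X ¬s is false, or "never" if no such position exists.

4

Check ¬p → X ¬s at each position in order: 0 ✓, 1 ✓, 2 ✓, 3 ✓.
At position 4 the labels are {r, s} and the next position 5 has {p, r, s}, so ¬p → X ¬s is false there. This is the first violation.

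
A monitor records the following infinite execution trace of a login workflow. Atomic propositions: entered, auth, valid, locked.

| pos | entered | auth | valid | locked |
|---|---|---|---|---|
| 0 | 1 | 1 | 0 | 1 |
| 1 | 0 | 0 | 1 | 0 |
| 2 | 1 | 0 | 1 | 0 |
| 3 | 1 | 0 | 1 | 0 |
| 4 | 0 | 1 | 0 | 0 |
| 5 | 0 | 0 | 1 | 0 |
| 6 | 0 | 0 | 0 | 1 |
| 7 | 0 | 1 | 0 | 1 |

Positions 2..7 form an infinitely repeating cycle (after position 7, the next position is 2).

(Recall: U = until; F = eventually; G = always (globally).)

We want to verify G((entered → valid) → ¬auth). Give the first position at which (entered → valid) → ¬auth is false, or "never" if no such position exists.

Check (entered → valid) → ¬auth at each position in order: 0 ✓, 1 ✓, 2 ✓, 3 ✓.
At position 4 the labels are {auth}, so (entered → valid) → ¬auth is false there. This is the first violation.

4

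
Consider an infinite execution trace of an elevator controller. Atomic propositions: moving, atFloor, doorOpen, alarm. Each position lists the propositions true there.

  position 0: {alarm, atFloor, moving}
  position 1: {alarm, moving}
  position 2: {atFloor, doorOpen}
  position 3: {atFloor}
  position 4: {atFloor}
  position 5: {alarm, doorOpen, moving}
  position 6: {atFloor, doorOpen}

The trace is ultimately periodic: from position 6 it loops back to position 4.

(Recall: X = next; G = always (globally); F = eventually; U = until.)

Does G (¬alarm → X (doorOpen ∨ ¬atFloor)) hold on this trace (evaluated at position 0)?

Violated

¬alarm → X (doorOpen ∨ ¬atFloor) must hold at every position from 0 onward. It fails at position 2, so G (¬alarm → X (doorOpen ∨ ¬atFloor)) is false.
Positions where ¬alarm holds: 2, 3, 4, 6.
Check X (doorOpen ∨ ¬atFloor) at each: 2→fails, 3→fails, 4→ok, 6→fails.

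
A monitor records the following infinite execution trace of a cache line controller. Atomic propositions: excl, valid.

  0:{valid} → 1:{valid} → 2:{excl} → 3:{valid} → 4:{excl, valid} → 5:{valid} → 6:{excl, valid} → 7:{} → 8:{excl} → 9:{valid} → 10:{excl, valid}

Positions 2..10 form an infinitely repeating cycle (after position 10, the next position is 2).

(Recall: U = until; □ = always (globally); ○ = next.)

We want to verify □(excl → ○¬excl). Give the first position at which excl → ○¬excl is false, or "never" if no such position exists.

10

Check excl → ○¬excl at each position in order: 0 ✓, 1 ✓, 2 ✓, 3 ✓, 4 ✓, 5 ✓, 6 ✓, 7 ✓, 8 ✓, 9 ✓.
At position 10 the labels are {excl, valid} and the next position 2 has {excl}, so excl → ○¬excl is false there. This is the first violation.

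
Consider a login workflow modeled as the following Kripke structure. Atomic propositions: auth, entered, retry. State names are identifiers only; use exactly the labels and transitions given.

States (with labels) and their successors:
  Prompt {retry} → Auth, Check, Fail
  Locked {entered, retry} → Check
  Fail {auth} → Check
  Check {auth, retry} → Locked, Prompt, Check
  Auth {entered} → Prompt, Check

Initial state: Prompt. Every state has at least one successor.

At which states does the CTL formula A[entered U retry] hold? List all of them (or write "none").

{Prompt, Locked, Check, Auth}

States satisfying entered: {Locked, Auth}.
States satisfying retry: {Prompt, Locked, Check}.
States satisfying A[entered U retry]: {Prompt, Locked, Check, Auth}.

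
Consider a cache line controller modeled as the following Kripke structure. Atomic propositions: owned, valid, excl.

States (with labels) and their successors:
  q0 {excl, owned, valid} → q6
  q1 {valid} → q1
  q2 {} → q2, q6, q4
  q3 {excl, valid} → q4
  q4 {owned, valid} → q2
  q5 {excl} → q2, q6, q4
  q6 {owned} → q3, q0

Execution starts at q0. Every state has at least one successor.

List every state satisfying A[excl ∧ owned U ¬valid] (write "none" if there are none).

{q0, q2, q5, q6}

States satisfying excl ∧ owned: {q0}.
States satisfying ¬valid: {q2, q5, q6}.
States satisfying A[excl ∧ owned U ¬valid]: {q0, q2, q5, q6}.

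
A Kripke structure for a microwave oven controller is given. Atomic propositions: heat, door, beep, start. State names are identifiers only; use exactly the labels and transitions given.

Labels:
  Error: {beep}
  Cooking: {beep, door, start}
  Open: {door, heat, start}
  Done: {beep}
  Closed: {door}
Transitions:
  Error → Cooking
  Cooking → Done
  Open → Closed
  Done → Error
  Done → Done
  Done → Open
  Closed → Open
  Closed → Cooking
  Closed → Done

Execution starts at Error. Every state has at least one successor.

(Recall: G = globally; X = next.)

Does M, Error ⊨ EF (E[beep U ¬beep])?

States satisfying E[beep U ¬beep]: {Error, Cooking, Open, Done, Closed}.
States satisfying EF (E[beep U ¬beep]): {Error, Cooking, Open, Done, Closed}.
Some path from Error reaches a state where E[beep U ¬beep] holds.
Error ∈ Sat(EF (E[beep U ¬beep])).

Satisfied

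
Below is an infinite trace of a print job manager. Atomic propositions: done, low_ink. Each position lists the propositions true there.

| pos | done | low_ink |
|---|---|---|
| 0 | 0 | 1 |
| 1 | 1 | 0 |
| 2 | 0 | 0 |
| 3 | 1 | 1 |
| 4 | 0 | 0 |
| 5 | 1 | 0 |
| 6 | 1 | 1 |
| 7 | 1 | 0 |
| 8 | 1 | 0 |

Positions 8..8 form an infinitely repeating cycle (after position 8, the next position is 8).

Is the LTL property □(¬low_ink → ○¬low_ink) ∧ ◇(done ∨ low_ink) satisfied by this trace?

No

¬low_ink → ○¬low_ink must hold at every position from 0 onward. It fails at position 2, so □(¬low_ink → ○¬low_ink) is false.
Positions where ¬low_ink holds: 1, 2, 4, 5, 7, 8.
Check ○¬low_ink at each: 1→ok, 2→fails, 4→ok, 5→fails, 7→ok, 8→ok.
done ∨ low_ink holds at position 0, which is reachable from 0, so ◇(done ∨ low_ink) holds.
At position 0: □(¬low_ink → ○¬low_ink) is false; ◇(done ∨ low_ink) is true; so □(¬low_ink → ○¬low_ink) ∧ ◇(done ∨ low_ink) is false.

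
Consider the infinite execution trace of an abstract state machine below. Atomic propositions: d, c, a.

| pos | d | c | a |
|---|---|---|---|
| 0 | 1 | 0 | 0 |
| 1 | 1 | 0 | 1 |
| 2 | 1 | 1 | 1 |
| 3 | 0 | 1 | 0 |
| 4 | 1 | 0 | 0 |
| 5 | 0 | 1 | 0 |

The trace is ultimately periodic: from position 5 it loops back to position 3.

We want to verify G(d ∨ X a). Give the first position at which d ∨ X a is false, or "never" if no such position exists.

3

Check d ∨ X a at each position in order: 0 ✓, 1 ✓, 2 ✓.
At position 3 the labels are {c} and the next position 4 has {d}, so d ∨ X a is false there. This is the first violation.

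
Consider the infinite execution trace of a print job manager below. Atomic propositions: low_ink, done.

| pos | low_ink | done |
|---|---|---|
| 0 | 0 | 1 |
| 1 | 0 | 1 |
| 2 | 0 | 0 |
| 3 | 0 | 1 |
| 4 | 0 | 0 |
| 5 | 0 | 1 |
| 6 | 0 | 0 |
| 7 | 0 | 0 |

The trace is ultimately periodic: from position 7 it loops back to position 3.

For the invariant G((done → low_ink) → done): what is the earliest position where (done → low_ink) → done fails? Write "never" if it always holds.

2

Check (done → low_ink) → done at each position in order: 0 ✓, 1 ✓.
At position 2 the labels are {}, so (done → low_ink) → done is false there. This is the first violation.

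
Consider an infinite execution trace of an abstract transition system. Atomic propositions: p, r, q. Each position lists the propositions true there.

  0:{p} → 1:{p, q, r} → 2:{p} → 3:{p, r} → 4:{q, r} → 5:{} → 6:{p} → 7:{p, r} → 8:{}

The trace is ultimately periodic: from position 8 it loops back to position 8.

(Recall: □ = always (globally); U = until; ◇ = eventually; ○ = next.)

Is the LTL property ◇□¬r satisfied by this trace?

Satisfied

□¬r holds at position 8, which is reachable from 0, so ◇□¬r holds.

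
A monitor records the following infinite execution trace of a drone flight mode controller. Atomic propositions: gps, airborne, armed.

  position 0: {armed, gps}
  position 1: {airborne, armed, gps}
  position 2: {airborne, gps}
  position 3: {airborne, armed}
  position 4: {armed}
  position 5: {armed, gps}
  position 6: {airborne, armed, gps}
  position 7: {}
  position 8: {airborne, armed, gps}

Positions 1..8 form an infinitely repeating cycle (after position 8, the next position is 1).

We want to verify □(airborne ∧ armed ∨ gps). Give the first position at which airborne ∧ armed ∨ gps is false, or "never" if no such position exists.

Check airborne ∧ armed ∨ gps at each position in order: 0 ✓, 1 ✓, 2 ✓, 3 ✓.
At position 4 the labels are {armed}, so airborne ∧ armed ∨ gps is false there. This is the first violation.

4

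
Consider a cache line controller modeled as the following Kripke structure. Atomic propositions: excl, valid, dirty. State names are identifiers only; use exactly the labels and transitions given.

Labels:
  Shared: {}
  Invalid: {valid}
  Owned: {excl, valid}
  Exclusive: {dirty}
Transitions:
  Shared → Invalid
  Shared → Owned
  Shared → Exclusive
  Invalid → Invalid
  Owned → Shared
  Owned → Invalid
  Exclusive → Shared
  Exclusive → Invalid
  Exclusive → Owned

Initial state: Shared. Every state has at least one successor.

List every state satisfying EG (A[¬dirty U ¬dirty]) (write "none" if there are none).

{Shared, Invalid, Owned}

States satisfying A[¬dirty U ¬dirty]: {Shared, Invalid, Owned}.
States satisfying EG (A[¬dirty U ¬dirty]): {Shared, Invalid, Owned}.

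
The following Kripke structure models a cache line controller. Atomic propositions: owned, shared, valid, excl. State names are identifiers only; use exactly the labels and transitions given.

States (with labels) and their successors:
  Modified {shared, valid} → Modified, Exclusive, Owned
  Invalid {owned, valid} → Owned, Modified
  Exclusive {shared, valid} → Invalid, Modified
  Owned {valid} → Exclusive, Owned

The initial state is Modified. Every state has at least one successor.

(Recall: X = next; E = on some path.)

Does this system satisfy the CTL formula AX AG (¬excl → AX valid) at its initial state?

Yes

States satisfying AG (¬excl → AX valid): {Modified, Invalid, Exclusive, Owned}.
States satisfying AX AG (¬excl → AX valid): {Modified, Invalid, Exclusive, Owned}.
Modified ∈ Sat(AX AG (¬excl → AX valid)).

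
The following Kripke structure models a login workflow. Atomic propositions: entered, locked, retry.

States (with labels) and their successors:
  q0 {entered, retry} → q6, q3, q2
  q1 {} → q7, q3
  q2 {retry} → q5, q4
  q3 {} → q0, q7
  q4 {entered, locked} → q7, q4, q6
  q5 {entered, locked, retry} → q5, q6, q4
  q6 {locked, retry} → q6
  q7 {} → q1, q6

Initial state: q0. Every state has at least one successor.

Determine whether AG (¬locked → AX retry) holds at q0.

No

States satisfying ¬locked → AX retry: {q4, q5, q6}.
States satisfying AG (¬locked → AX retry): {q6}.
q0 is reachable from q0 and violates ¬locked → AX retry, so AG fails at q0.
q0 ∉ Sat(AG (¬locked → AX retry)).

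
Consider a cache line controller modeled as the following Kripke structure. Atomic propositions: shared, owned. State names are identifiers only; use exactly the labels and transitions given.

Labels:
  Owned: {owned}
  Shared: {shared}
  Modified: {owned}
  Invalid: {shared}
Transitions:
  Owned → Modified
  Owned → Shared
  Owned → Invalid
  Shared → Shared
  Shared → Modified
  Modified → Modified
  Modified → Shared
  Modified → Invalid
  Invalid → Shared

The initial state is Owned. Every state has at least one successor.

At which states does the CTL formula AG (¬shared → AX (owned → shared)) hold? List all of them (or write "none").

none

States satisfying ¬shared → AX (owned → shared): {Shared, Invalid}.
States satisfying AG (¬shared → AX (owned → shared)): ∅.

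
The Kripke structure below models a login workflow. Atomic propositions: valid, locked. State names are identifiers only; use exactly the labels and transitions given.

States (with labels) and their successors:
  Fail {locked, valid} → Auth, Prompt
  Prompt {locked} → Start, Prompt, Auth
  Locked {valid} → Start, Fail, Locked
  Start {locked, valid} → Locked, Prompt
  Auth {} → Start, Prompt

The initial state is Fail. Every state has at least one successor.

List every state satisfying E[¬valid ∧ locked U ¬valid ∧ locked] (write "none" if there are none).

States satisfying ¬valid ∧ locked: {Prompt}.
States satisfying E[¬valid ∧ locked U ¬valid ∧ locked]: {Prompt}.

{Prompt}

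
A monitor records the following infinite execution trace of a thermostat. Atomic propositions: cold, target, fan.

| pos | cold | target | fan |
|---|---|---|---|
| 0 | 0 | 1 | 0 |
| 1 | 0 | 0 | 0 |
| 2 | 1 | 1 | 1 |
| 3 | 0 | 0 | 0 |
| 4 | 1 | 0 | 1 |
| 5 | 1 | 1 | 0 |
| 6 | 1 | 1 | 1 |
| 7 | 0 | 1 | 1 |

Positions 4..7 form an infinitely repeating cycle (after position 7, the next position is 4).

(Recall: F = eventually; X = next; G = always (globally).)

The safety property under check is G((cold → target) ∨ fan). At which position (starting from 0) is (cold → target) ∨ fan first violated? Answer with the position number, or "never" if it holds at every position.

never

(cold → target) ∨ fan holds at every position 0..7, and those are all the positions the trace ever visits, so the invariant G((cold → target) ∨ fan) is never violated.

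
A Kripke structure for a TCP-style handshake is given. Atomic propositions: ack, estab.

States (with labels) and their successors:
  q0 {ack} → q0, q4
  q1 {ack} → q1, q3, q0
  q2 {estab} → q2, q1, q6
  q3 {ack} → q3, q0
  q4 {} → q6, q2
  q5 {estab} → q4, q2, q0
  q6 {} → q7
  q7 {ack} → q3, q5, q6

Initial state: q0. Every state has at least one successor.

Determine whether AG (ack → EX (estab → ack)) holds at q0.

States satisfying ack → EX (estab → ack): {q0, q1, q2, q3, q4, q5, q6, q7}.
States satisfying AG (ack → EX (estab → ack)): {q0, q1, q2, q3, q4, q5, q6, q7}.
Every state reachable from q0 satisfies ack → EX (estab → ack).
q0 ∈ Sat(AG (ack → EX (estab → ack))).

Satisfied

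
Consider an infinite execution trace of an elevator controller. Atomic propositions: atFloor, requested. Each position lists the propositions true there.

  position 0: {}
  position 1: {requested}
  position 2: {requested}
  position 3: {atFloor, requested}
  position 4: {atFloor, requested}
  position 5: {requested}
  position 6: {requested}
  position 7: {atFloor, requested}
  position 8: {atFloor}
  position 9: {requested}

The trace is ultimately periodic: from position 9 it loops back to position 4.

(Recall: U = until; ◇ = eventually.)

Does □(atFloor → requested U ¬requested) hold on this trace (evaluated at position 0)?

atFloor → requested U ¬requested holds at every position 0..9, and those are all positions ever visited, so □(atFloor → requested U ¬requested) holds.
Positions where atFloor holds: 3, 4, 7, 8.
Check requested U ¬requested at each: 3→ok, 4→ok, 7→ok, 8→ok.

Yes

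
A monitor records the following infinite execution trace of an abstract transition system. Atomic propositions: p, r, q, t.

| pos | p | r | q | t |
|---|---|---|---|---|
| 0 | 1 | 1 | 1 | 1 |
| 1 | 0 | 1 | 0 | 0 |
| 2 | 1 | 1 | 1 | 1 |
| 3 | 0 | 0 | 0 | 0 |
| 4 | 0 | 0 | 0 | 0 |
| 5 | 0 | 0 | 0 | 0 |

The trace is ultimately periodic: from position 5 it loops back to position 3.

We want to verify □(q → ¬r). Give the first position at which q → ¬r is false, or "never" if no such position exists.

At position 0 the labels are {p, q, r, t}, so q → ¬r is false there. This is the first violation.

0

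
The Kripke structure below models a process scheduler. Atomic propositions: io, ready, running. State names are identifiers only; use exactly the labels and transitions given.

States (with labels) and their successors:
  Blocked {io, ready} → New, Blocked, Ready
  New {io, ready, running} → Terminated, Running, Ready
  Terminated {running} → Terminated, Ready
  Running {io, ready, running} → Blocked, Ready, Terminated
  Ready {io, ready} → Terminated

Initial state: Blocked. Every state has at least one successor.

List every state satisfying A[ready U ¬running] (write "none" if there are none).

{Blocked, Ready}

States satisfying ready: {Blocked, New, Running, Ready}.
States satisfying ¬running: {Blocked, Ready}.
States satisfying A[ready U ¬running]: {Blocked, Ready}.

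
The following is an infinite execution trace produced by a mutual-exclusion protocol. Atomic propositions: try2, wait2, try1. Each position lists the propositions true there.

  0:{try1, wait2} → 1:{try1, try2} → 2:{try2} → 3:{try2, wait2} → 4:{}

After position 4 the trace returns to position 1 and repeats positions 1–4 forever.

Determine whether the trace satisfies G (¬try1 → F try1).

¬try1 → F try1 holds at every position 0..4, and those are all positions ever visited, so G (¬try1 → F try1) holds.
Positions where ¬try1 holds: 2, 3, 4.
Check F try1 at each: 2→ok, 3→ok, 4→ok.

Holds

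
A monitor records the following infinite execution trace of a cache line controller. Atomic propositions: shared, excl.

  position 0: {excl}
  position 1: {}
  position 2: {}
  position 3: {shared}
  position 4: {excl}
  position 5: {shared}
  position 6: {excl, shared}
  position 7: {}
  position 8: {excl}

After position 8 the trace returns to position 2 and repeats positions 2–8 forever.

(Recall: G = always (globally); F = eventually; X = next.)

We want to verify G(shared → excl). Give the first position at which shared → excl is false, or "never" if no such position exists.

Check shared → excl at each position in order: 0 ✓, 1 ✓, 2 ✓.
At position 3 the labels are {shared}, so shared → excl is false there. This is the first violation.

3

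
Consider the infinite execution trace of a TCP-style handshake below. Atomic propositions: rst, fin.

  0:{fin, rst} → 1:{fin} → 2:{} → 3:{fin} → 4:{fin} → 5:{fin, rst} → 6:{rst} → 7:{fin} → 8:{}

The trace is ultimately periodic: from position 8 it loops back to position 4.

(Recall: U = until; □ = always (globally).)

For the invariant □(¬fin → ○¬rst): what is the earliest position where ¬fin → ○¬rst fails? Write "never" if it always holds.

never

¬fin → ○¬rst holds at every position 0..8, and those are all the positions the trace ever visits, so the invariant □(¬fin → ○¬rst) is never violated.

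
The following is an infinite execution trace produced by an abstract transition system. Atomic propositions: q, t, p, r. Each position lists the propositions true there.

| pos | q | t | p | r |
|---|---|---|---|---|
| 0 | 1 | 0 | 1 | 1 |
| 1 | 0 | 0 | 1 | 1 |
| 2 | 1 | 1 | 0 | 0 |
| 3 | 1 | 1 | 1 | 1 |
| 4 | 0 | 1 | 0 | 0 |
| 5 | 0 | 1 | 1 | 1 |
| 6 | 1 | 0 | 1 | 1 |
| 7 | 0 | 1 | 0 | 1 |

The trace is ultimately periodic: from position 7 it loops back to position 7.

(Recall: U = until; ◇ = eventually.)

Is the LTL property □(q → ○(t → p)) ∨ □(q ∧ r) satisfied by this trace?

Violated

q → ○(t → p) must hold at every position from 0 onward. It fails at position 3, so □(q → ○(t → p)) is false.
Positions where q holds: 0, 2, 3, 6.
Check ○(t → p) at each: 0→ok, 2→ok, 3→fails, 6→fails.
q ∧ r must hold at every position from 0 onward. It fails at position 1, so □(q ∧ r) is false.
At position 0: □(q → ○(t → p)) is false; □(q ∧ r) is false; so □(q → ○(t → p)) ∨ □(q ∧ r) is false.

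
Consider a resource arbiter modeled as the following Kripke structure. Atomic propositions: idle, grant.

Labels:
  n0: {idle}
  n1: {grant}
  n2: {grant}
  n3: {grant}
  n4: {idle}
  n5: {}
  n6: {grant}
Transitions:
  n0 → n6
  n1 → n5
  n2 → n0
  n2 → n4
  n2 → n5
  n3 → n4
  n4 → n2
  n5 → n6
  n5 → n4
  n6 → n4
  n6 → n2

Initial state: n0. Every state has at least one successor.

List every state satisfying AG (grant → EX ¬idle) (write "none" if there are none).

{n0, n1, n2, n4, n5, n6}

States satisfying grant → EX ¬idle: {n0, n1, n2, n4, n5, n6}.
States satisfying AG (grant → EX ¬idle): {n0, n1, n2, n4, n5, n6}.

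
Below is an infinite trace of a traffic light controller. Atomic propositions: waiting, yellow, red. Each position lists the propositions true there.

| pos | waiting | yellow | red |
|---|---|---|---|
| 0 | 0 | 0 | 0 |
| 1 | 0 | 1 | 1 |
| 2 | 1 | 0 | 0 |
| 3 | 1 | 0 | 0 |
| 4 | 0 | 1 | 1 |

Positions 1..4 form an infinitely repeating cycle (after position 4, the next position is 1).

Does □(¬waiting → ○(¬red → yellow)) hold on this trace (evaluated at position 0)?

Violated

¬waiting → ○(¬red → yellow) must hold at every position from 0 onward. It fails at position 1, so □(¬waiting → ○(¬red → yellow)) is false.
Positions where ¬waiting holds: 0, 1, 4.
Check ○(¬red → yellow) at each: 0→ok, 1→fails, 4→ok.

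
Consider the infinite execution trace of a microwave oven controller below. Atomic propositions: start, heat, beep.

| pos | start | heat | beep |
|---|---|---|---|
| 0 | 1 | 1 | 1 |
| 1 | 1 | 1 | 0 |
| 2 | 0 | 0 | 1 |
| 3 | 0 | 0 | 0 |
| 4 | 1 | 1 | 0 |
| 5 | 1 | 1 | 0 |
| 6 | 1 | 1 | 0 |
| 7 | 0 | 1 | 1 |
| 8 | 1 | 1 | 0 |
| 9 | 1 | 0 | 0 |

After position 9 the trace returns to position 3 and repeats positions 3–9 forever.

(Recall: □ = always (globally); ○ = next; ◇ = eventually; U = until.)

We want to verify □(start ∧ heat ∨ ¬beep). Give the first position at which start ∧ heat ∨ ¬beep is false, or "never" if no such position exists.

2

Check start ∧ heat ∨ ¬beep at each position in order: 0 ✓, 1 ✓.
At position 2 the labels are {beep}, so start ∧ heat ∨ ¬beep is false there. This is the first violation.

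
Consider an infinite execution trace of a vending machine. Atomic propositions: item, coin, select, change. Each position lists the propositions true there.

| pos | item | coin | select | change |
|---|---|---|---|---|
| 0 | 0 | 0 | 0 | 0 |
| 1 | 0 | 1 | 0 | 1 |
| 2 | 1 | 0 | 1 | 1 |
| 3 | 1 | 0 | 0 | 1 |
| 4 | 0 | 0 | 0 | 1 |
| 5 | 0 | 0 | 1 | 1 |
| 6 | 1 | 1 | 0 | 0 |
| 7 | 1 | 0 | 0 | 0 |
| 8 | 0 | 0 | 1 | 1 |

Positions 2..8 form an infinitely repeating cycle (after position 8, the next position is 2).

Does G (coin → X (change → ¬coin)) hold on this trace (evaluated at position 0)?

coin → X (change → ¬coin) holds at every position 0..8, and those are all positions ever visited, so G (coin → X (change → ¬coin)) holds.
Positions where coin holds: 1, 6.
Check X (change → ¬coin) at each: 1→ok, 6→ok.

Holds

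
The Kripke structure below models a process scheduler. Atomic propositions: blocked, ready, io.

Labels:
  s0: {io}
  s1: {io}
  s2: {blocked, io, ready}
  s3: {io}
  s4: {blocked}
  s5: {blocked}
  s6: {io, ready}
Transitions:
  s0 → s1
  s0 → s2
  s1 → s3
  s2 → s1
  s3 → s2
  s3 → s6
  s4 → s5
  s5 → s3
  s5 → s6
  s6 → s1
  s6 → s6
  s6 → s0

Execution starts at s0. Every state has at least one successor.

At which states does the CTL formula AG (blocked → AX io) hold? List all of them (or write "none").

States satisfying blocked → AX io: {s0, s1, s2, s3, s5, s6}.
States satisfying AG (blocked → AX io): {s0, s1, s2, s3, s5, s6}.

{s0, s1, s2, s3, s5, s6}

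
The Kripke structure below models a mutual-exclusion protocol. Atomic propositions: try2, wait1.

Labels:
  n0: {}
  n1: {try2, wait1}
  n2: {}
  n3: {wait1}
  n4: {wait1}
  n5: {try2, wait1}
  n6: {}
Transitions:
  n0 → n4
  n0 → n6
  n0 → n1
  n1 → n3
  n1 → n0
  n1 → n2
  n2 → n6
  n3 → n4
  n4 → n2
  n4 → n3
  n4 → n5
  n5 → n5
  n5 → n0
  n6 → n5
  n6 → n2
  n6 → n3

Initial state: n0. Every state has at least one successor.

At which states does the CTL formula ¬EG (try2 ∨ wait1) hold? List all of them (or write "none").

States satisfying try2 ∨ wait1: {n1, n3, n4, n5}.
States satisfying EG (try2 ∨ wait1): {n1, n3, n4, n5}.
States satisfying ¬EG (try2 ∨ wait1): {n0, n2, n6}.

{n0, n2, n6}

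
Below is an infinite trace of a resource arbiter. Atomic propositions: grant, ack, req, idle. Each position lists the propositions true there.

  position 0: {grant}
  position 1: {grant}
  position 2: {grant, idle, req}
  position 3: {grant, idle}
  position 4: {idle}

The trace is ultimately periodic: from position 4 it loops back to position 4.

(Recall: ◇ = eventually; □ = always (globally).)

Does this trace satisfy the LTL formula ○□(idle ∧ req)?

The position after 0 is 1; □(idle ∧ req) is false there.

No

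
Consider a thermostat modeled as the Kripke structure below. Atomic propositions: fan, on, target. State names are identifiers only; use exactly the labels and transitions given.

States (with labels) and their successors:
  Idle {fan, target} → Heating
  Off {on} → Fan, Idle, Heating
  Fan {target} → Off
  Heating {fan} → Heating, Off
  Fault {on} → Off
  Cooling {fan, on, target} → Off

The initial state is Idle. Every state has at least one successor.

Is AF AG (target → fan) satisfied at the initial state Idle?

Does not hold

States satisfying AG (target → fan): ∅.
States satisfying AF AG (target → fan): ∅.
There is a path from Idle along which AG (target → fan) never holds.
Idle ∉ Sat(AF AG (target → fan)).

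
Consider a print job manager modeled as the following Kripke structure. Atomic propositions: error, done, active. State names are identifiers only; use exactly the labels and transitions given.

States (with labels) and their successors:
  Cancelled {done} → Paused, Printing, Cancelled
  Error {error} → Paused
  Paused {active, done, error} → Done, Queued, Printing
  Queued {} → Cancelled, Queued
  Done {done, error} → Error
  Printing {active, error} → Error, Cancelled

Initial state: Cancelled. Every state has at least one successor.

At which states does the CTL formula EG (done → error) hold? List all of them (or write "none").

States satisfying done → error: {Error, Paused, Queued, Done, Printing}.
States satisfying EG (done → error): {Error, Paused, Queued, Done, Printing}.

{Error, Paused, Queued, Done, Printing}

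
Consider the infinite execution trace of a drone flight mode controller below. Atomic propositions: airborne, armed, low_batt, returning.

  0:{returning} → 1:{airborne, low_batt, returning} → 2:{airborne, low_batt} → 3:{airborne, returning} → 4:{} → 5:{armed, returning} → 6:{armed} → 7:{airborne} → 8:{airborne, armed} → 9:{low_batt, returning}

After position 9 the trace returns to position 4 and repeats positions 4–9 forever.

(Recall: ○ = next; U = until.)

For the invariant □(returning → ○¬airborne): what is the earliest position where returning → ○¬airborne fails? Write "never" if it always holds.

0

At position 0 the labels are {returning} and the next position 1 has {airborne, low_batt, returning}, so returning → ○¬airborne is false there. This is the first violation.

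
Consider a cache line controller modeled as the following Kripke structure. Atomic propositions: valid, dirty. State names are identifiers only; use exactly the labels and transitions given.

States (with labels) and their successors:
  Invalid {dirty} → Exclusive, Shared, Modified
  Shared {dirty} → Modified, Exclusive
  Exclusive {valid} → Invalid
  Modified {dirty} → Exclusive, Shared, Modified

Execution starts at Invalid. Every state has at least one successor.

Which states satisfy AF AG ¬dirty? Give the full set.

States satisfying AG ¬dirty: ∅.
States satisfying AF AG ¬dirty: ∅.

none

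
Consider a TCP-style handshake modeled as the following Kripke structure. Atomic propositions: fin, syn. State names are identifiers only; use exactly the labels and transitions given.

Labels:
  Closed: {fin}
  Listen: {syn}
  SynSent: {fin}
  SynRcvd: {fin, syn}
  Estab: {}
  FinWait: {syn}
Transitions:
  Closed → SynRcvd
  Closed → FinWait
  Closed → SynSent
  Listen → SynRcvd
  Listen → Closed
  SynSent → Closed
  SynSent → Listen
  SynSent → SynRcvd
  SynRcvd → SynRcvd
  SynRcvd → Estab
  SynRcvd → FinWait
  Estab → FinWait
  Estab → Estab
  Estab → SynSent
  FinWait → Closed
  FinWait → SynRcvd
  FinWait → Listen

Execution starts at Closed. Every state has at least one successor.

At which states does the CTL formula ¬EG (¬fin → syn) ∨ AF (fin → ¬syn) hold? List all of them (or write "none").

States satisfying ¬fin → syn: {Closed, Listen, SynSent, SynRcvd, FinWait}.
States satisfying EG (¬fin → syn): {Closed, Listen, SynSent, SynRcvd, FinWait}.
States satisfying ¬EG (¬fin → syn): {Estab}.
States satisfying fin → ¬syn: {Closed, Listen, SynSent, Estab, FinWait}.
States satisfying AF (fin → ¬syn): {Closed, Listen, SynSent, Estab, FinWait}.
States satisfying ¬EG (¬fin → syn) ∨ AF (fin → ¬syn): {Closed, Listen, SynSent, Estab, FinWait}.

{Closed, Listen, SynSent, Estab, FinWait}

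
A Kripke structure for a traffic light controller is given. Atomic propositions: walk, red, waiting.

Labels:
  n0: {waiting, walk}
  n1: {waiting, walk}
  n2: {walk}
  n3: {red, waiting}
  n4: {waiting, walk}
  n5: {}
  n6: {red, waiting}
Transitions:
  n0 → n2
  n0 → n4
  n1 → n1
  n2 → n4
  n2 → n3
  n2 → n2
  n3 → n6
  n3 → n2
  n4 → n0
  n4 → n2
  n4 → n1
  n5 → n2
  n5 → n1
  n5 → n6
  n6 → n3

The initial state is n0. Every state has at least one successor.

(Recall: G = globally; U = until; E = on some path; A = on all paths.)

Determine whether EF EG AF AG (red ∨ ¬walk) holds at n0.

States satisfying EG AF AG (red ∨ ¬walk): ∅.
States satisfying EF EG AF AG (red ∨ ¬walk): ∅.
No suitable path/successor from n0 witnesses the formula.
n0 ∉ Sat(EF EG AF AG (red ∨ ¬walk)).

Does not hold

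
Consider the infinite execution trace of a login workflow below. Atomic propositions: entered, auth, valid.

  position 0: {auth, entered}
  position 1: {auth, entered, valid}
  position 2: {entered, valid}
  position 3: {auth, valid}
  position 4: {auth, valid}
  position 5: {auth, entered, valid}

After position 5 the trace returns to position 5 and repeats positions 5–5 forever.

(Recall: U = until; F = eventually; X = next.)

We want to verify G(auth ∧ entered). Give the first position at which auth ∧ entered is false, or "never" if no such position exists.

2

Check auth ∧ entered at each position in order: 0 ✓, 1 ✓.
At position 2 the labels are {entered, valid}, so auth ∧ entered is false there. This is the first violation.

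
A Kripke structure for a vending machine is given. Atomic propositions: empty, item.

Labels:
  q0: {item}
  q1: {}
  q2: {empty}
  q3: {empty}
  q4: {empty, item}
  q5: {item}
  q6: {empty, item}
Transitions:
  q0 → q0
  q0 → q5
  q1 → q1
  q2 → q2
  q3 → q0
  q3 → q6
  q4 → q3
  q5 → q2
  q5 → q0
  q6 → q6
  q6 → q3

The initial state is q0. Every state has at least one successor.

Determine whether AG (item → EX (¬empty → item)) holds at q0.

Holds

States satisfying item → EX (¬empty → item): {q0, q1, q2, q3, q4, q5, q6}.
States satisfying AG (item → EX (¬empty → item)): {q0, q1, q2, q3, q4, q5, q6}.
Every state reachable from q0 satisfies item → EX (¬empty → item).
q0 ∈ Sat(AG (item → EX (¬empty → item))).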